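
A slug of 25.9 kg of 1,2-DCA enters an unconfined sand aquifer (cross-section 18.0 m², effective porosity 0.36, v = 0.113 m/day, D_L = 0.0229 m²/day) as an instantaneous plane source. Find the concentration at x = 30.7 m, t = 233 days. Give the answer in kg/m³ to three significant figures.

For an instantaneous plane source, C(x,t) = M/(n_e·A·√(4πDt)) · exp(−(x−vt)²/(4Dt)), with n_e·A the pore (flow) area.
Plume center vt = 0.113 × 233 = 26.329 m, so the well at 30.7 m is 4.371 m downgradient of the peak.
√(4πDt) = 8.188 m, giving peak height M/(n_e·A·√(4πDt)) = 25.9/(0.36 × 18.0 × 8.188) = 0.4881 kg/m³.
(x−vt)²/(4Dt) = (4.371)²/(4 × 0.0229 × 233) = 0.8952; exp(−0.8952) = 0.4085.
C = 0.4881 × 0.4085 = 0.199 kg/m³.

0.199 kg/m³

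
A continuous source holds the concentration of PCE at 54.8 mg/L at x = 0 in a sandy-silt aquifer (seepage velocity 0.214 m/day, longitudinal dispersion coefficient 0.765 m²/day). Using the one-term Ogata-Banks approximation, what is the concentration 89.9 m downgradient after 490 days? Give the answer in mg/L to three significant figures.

38.8 mg/L

For a continuous step input, C/C₀ ≈ ½·erfc((x−vt)/(2√(Dt))).
vt = 0.214 × 490 = 104.86 m and 2√(Dt) = 2√(0.765 × 490) = 38.72 m.
Argument (x−vt)/(2√(Dt)) = (89.9 − 104.86)/38.72 = -0.3864; ½·erfc(-0.3864) = 0.7076.
C = 54.8 × 0.7076 = 38.8 mg/L.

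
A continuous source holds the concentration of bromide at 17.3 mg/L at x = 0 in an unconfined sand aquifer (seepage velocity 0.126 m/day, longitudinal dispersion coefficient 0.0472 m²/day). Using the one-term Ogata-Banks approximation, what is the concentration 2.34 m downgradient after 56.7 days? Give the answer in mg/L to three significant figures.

17.0 mg/L

For a continuous step input, C/C₀ ≈ ½·erfc((x−vt)/(2√(Dt))).
vt = 0.126 × 56.7 = 7.1442 m and 2√(Dt) = 2√(0.0472 × 56.7) = 3.272 m.
Argument (x−vt)/(2√(Dt)) = (2.34 − 7.1442)/3.272 = -1.468; ½·erfc(-1.468) = 0.9811.
C = 17.3 × 0.9811 = 17.0 mg/L.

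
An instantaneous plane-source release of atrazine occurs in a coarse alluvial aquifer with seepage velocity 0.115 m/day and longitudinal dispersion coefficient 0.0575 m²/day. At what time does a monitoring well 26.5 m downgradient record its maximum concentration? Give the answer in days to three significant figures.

For the 1D instantaneous-source solution, setting ∂C/∂t = 0 at fixed x gives v²t² + 2Dt − x² = 0, so t = (√(D² + v²x²) − D)/v².
√(D² + v²x²) = √(0.0575² + 0.115² × 26.5²) = 3.048; v² = 0.013225.
t = (3.048 − 0.0575)/0.013225 = 226 days (vs. the pure-advection estimate x/v = 230 d).

226 days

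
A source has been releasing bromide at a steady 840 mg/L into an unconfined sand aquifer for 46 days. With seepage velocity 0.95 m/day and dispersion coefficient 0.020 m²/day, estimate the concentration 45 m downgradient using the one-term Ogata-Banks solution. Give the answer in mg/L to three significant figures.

For a continuous step input, C/C₀ ≈ ½·erfc((x−vt)/(2√(Dt))).
vt = 0.95 × 46 = 43.7 m and 2√(Dt) = 2√(0.020 × 46) = 1.918 m.
Argument (x−vt)/(2√(Dt)) = (45 − 43.7)/1.918 = 0.6778; ½·erfc(0.6778) = 0.1689.
C = 840 × 0.1689 = 142 mg/L.

142 mg/L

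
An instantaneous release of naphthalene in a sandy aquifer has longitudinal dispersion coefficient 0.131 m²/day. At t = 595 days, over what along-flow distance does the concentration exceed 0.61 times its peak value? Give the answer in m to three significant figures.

24.8 m

The plume is Gaussian with σ = √(2Dt) = √(2 × 0.131 × 595) = 12.49 m.
C/C_peak = exp(−Δx²/(2σ²)) = 0.61 ⇒ Δx = σ·√(−2 ln 0.61) = 12.49 × 0.9943 = 12.42 m.
Width = 2Δx = 24.8 m.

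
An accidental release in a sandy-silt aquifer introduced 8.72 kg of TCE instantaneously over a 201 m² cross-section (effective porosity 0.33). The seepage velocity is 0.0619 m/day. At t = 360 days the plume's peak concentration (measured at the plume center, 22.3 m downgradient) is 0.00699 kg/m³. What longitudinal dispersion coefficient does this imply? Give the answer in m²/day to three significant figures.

0.0782 m²/day

At the plume center C_max = M/(n_e·A·√(4πDt)), so D = M²/(4πt·(n_e·A·C_max)²).
n_e·A·C_max = 0.33 × 201 × 0.00699 = 0.4636 kg/m.
D = 8.72²/(4π × 360 × 0.4636²) = 0.0782 m²/day.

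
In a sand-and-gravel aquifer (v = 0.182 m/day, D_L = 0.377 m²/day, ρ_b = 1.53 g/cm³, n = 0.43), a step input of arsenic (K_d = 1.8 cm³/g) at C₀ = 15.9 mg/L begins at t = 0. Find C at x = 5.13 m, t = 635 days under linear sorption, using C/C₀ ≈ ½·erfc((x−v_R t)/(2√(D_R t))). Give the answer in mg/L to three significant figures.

14.4 mg/L

Retardation factor R = 1 + ρ_b·K_d/n = 1 + 1.53 × 1.8/0.43 = 7.405.
Sorption retards both mechanisms: v_R = v/R = 0.02458 m/day, D_R = D/R = 0.05091 m²/day.
v_R·t = 0.02458 × 635 = 15.6083 m; 2√(D_R t) = 11.37 m; argument = (5.13 − 15.6083)/11.37 = -0.9216.
C = C₀ × ½·erfc(-0.9216) = 15.9 × 0.9038 = 14.4 mg/L.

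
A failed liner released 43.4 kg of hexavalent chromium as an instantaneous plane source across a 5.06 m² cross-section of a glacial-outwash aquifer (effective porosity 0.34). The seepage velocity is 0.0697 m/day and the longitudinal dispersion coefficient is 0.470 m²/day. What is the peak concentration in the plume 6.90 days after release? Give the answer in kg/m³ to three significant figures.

The peak of an instantaneous 1D plume sits at x = vt; there the Gaussian factor is 1 and C_max = M/(n_e·A·√(4πDt)), where n_e·A is the pore area the mass is dissolved in.
√(4πDt) = √(4π × 0.470 × 6.90) = 6.384 m, so C_max = 43.4/(0.34 × 5.06 × 6.384) = 3.95 kg/m³.

3.95 kg/m³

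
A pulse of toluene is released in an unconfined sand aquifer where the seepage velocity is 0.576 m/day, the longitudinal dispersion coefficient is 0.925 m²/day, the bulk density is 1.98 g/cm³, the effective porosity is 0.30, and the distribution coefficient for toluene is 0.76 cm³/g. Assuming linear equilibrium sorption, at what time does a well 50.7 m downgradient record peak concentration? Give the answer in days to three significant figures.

513 days

Retardation factor R = 1 + ρ_b·K_d/n = 1 + 1.98 × 0.76/0.30 = 6.016.
Sorption retards both mechanisms: v_R = v/R = 0.09574 m/day, D_R = D/R = 0.1538 m²/day.
Peak time from v_R²t² + 2D_R t − x² = 0: t = (√(D_R² + v_R²x²) − D_R)/v_R².
√(D_R² + v_R²x²) = √(0.1538² + 0.09574² × 50.7²) = 4.856; v_R² = 0.009166.
t = (4.856 − 0.1538)/0.009166 = 513 days.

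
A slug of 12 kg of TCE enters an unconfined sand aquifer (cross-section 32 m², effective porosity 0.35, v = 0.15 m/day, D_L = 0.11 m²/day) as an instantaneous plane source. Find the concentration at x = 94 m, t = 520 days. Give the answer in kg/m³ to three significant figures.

For an instantaneous plane source, C(x,t) = M/(n_e·A·√(4πDt)) · exp(−(x−vt)²/(4Dt)), with n_e·A the pore (flow) area.
Plume center vt = 0.15 × 520 = 78 m, so the well at 94 m is 16 m downgradient of the peak.
√(4πDt) = 26.81 m, giving peak height M/(n_e·A·√(4πDt)) = 12/(0.35 × 32 × 26.81) = 0.03996 kg/m³.
(x−vt)²/(4Dt) = (16)²/(4 × 0.11 × 520) = 1.119; exp(−1.119) = 0.3266.
C = 0.03996 × 0.3266 = 0.0131 kg/m³.

0.0131 kg/m³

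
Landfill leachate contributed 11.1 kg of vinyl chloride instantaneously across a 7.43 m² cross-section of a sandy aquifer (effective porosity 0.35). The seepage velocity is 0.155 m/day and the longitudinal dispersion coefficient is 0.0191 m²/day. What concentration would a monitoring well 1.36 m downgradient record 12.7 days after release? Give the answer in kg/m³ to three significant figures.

For an instantaneous plane source, C(x,t) = M/(n_e·A·√(4πDt)) · exp(−(x−vt)²/(4Dt)), with n_e·A the pore (flow) area.
Plume center vt = 0.155 × 12.7 = 1.9685 m, so the well at 1.36 m is 0.6085 m upgradient of the peak.
√(4πDt) = 1.746 m, giving peak height M/(n_e·A·√(4πDt)) = 11.1/(0.35 × 7.43 × 1.746) = 2.445 kg/m³.
(x−vt)²/(4Dt) = (-0.6085)²/(4 × 0.0191 × 12.7) = 0.3816; exp(−0.3816) = 0.6828.
C = 2.445 × 0.6828 = 1.67 kg/m³.

1.67 kg/m³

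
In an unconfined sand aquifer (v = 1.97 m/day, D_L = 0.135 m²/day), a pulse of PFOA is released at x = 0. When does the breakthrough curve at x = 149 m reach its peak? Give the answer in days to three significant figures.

75.6 days

For the 1D instantaneous-source solution, setting ∂C/∂t = 0 at fixed x gives v²t² + 2Dt − x² = 0, so t = (√(D² + v²x²) − D)/v².
√(D² + v²x²) = √(0.135² + 1.97² × 149²) = 293.5; v² = 3.8809.
t = (293.5 − 0.135)/3.8809 = 75.6 days (vs. the pure-advection estimate x/v = 75.6 d).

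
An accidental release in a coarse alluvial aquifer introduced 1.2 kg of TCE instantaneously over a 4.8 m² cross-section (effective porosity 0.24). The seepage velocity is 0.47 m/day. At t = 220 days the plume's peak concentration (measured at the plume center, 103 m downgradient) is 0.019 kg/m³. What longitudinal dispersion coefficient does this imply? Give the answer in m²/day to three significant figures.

1.09 m²/day

At the plume center C_max = M/(n_e·A·√(4πDt)), so D = M²/(4πt·(n_e·A·C_max)²).
n_e·A·C_max = 0.24 × 4.8 × 0.019 = 0.02189 kg/m.
D = 1.2²/(4π × 220 × 0.02189²) = 1.09 m²/day.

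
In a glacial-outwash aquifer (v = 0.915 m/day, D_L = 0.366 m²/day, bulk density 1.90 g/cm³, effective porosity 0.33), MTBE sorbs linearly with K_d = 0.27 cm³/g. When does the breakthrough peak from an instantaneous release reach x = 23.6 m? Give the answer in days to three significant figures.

64.8 days

Retardation factor R = 1 + ρ_b·K_d/n = 1 + 1.90 × 0.27/0.33 = 2.555.
Sorption retards both mechanisms: v_R = v/R = 0.3581 m/day, D_R = D/R = 0.1432 m²/day.
Peak time from v_R²t² + 2D_R t − x² = 0: t = (√(D_R² + v_R²x²) − D_R)/v_R².
√(D_R² + v_R²x²) = √(0.1432² + 0.3581² × 23.6²) = 8.452; v_R² = 0.1282.
t = (8.452 − 0.1432)/0.1282 = 64.8 days.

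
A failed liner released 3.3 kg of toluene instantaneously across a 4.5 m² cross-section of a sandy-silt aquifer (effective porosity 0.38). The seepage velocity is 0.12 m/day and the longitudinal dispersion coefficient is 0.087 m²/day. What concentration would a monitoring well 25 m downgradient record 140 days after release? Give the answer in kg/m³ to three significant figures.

For an instantaneous plane source, C(x,t) = M/(n_e·A·√(4πDt)) · exp(−(x−vt)²/(4Dt)), with n_e·A the pore (flow) area.
Plume center vt = 0.12 × 140 = 16.8 m, so the well at 25 m is 8.2 m downgradient of the peak.
√(4πDt) = 12.37 m, giving peak height M/(n_e·A·√(4πDt)) = 3.3/(0.38 × 4.5 × 12.37) = 0.1560 kg/m³.
(x−vt)²/(4Dt) = (8.2)²/(4 × 0.087 × 140) = 1.380; exp(−1.380) = 0.2516.
C = 0.1560 × 0.2516 = 0.0392 kg/m³.

0.0392 kg/m³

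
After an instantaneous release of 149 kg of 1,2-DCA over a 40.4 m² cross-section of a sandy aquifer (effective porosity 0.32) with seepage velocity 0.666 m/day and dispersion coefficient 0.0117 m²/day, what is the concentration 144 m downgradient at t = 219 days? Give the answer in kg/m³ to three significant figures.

For an instantaneous plane source, C(x,t) = M/(n_e·A·√(4πDt)) · exp(−(x−vt)²/(4Dt)), with n_e·A the pore (flow) area.
Plume center vt = 0.666 × 219 = 145.854 m, so the well at 144 m is 1.854 m upgradient of the peak.
√(4πDt) = 5.674 m, giving peak height M/(n_e·A·√(4πDt)) = 149/(0.32 × 40.4 × 5.674) = 2.031 kg/m³.
(x−vt)²/(4Dt) = (-1.854)²/(4 × 0.0117 × 219) = 0.3354; exp(−0.3354) = 0.7151.
C = 2.031 × 0.7151 = 1.45 kg/m³.

1.45 kg/m³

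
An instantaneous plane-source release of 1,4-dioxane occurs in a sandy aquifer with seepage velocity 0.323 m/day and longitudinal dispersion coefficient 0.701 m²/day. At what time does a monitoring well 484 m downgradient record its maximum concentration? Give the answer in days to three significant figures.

1490 days

For the 1D instantaneous-source solution, setting ∂C/∂t = 0 at fixed x gives v²t² + 2Dt − x² = 0, so t = (√(D² + v²x²) − D)/v².
√(D² + v²x²) = √(0.701² + 0.323² × 484²) = 156.3; v² = 0.104329.
t = (156.3 − 0.701)/0.104329 = 1490 days (vs. the pure-advection estimate x/v = 1500 d).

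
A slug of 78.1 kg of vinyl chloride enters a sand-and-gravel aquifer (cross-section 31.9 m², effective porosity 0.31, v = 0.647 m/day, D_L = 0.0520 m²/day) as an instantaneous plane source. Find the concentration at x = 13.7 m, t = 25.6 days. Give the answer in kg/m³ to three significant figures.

For an instantaneous plane source, C(x,t) = M/(n_e·A·√(4πDt)) · exp(−(x−vt)²/(4Dt)), with n_e·A the pore (flow) area.
Plume center vt = 0.647 × 25.6 = 16.5632 m, so the well at 13.7 m is 2.8632 m upgradient of the peak.
√(4πDt) = 4.090 m, giving peak height M/(n_e·A·√(4πDt)) = 78.1/(0.31 × 31.9 × 4.090) = 1.931 kg/m³.
(x−vt)²/(4Dt) = (-2.8632)²/(4 × 0.0520 × 25.6) = 1.540; exp(−1.540) = 0.2144.
C = 1.931 × 0.2144 = 0.414 kg/m³.

0.414 kg/m³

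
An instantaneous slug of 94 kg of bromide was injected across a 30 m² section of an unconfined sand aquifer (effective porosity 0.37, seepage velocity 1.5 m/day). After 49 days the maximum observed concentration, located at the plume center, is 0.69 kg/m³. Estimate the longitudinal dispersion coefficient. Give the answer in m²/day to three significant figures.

At the plume center C_max = M/(n_e·A·√(4πDt)), so D = M²/(4πt·(n_e·A·C_max)²).
n_e·A·C_max = 0.37 × 30 × 0.69 = 7.659 kg/m.
D = 94²/(4π × 49 × 7.659²) = 0.245 m²/day.

0.245 m²/day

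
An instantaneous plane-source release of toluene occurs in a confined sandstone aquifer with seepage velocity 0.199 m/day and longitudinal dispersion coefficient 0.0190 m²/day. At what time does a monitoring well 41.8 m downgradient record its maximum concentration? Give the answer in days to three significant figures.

For the 1D instantaneous-source solution, setting ∂C/∂t = 0 at fixed x gives v²t² + 2Dt − x² = 0, so t = (√(D² + v²x²) − D)/v².
√(D² + v²x²) = √(0.0190² + 0.199² × 41.8²) = 8.318; v² = 0.039601.
t = (8.318 − 0.0190)/0.039601 = 210 days (vs. the pure-advection estimate x/v = 210 d).

210 days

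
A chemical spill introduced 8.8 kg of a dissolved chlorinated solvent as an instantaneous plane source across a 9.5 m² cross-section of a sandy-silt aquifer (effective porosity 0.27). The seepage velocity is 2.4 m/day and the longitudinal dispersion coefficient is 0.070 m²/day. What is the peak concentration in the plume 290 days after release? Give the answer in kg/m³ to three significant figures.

0.215 kg/m³

The peak of an instantaneous 1D plume sits at x = vt; there the Gaussian factor is 1 and C_max = M/(n_e·A·√(4πDt)), where n_e·A is the pore area the mass is dissolved in.
√(4πDt) = √(4π × 0.070 × 290) = 15.97 m, so C_max = 8.8/(0.27 × 9.5 × 15.97) = 0.215 kg/m³.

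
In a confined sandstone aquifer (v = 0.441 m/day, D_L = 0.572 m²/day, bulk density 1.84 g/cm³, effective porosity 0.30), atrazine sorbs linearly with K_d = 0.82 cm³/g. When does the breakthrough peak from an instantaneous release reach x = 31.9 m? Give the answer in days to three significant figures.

Retardation factor R = 1 + ρ_b·K_d/n = 1 + 1.84 × 0.82/0.30 = 6.029.
Sorption retards both mechanisms: v_R = v/R = 0.07315 m/day, D_R = D/R = 0.09487 m²/day.
Peak time from v_R²t² + 2D_R t − x² = 0: t = (√(D_R² + v_R²x²) − D_R)/v_R².
√(D_R² + v_R²x²) = √(0.09487² + 0.07315² × 31.9²) = 2.335; v_R² = 0.005351.
t = (2.335 − 0.09487)/0.005351 = 419 days.

419 days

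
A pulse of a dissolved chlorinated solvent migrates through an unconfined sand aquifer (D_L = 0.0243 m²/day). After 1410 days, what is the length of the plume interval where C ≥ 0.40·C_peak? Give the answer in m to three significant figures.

22.4 m

The plume is Gaussian with σ = √(2Dt) = √(2 × 0.0243 × 1410) = 8.278 m.
C/C_peak = exp(−Δx²/(2σ²)) = 0.40 ⇒ Δx = σ·√(−2 ln 0.40) = 8.278 × 1.354 = 11.21 m.
Width = 2Δx = 22.4 m.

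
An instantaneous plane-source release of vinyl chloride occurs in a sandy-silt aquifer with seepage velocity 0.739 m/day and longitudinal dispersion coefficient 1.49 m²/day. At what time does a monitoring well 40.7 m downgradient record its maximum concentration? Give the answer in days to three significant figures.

For the 1D instantaneous-source solution, setting ∂C/∂t = 0 at fixed x gives v²t² + 2Dt − x² = 0, so t = (√(D² + v²x²) − D)/v².
√(D² + v²x²) = √(1.49² + 0.739² × 40.7²) = 30.11; v² = 0.546121.
t = (30.11 − 1.49)/0.546121 = 52.4 days (vs. the pure-advection estimate x/v = 55.1 d).

52.4 days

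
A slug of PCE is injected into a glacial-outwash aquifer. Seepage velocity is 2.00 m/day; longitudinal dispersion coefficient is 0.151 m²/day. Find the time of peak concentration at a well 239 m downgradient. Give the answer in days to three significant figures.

For the 1D instantaneous-source solution, setting ∂C/∂t = 0 at fixed x gives v²t² + 2Dt − x² = 0, so t = (√(D² + v²x²) − D)/v².
√(D² + v²x²) = √(0.151² + 2.00² × 239²) = 478.0; v² = 4.
t = (478.0 − 0.151)/4 = 119 days (vs. the pure-advection estimate x/v = 120 d).

119 days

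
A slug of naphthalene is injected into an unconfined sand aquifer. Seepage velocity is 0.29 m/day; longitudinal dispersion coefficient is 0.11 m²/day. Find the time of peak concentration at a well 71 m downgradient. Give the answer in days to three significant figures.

For the 1D instantaneous-source solution, setting ∂C/∂t = 0 at fixed x gives v²t² + 2Dt − x² = 0, so t = (√(D² + v²x²) − D)/v².
√(D² + v²x²) = √(0.11² + 0.29² × 71²) = 20.59; v² = 0.0841.
t = (20.59 − 0.11)/0.0841 = 244 days (vs. the pure-advection estimate x/v = 245 d).

244 days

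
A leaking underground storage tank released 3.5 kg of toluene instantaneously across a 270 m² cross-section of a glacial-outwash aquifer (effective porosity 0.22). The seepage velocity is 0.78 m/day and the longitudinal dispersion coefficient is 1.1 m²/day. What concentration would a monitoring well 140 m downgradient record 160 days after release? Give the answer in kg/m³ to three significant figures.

For an instantaneous plane source, C(x,t) = M/(n_e·A·√(4πDt)) · exp(−(x−vt)²/(4Dt)), with n_e·A the pore (flow) area.
Plume center vt = 0.78 × 160 = 124.8 m, so the well at 140 m is 15.2 m downgradient of the peak.
√(4πDt) = 47.03 m, giving peak height M/(n_e·A·√(4πDt)) = 3.5/(0.22 × 270 × 47.03) = 0.001253 kg/m³.
(x−vt)²/(4Dt) = (15.2)²/(4 × 1.1 × 160) = 0.3282; exp(−0.3282) = 0.7202.
C = 0.001253 × 0.7202 = 0.000902 kg/m³.

0.000902 kg/m³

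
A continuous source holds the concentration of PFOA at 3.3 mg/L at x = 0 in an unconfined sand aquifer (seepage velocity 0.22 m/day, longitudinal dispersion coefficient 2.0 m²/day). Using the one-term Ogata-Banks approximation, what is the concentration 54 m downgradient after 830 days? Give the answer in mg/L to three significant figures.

For a continuous step input, C/C₀ ≈ ½·erfc((x−vt)/(2√(Dt))).
vt = 0.22 × 830 = 182.6 m and 2√(Dt) = 2√(2.0 × 830) = 81.49 m.
Argument (x−vt)/(2√(Dt)) = (54 − 182.6)/81.49 = -1.578; ½·erfc(-1.578) = 0.9872.
C = 3.3 × 0.9872 = 3.26 mg/L.

3.26 mg/L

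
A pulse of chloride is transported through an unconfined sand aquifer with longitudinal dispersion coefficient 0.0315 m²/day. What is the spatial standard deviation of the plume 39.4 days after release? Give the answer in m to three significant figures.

Dispersive spreading gives a Gaussian with σ² = 2Dt; advection only shifts the center.
σ = √(2 × 0.0315 × 39.4) = 1.58 m.

1.58 m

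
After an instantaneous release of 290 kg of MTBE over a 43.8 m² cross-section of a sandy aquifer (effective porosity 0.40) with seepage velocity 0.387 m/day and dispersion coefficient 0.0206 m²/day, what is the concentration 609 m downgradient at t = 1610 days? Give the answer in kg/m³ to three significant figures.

0.182 kg/m³

For an instantaneous plane source, C(x,t) = M/(n_e·A·√(4πDt)) · exp(−(x−vt)²/(4Dt)), with n_e·A the pore (flow) area.
Plume center vt = 0.387 × 1610 = 623.07 m, so the well at 609 m is 14.07 m upgradient of the peak.
√(4πDt) = 20.42 m, giving peak height M/(n_e·A·√(4πDt)) = 290/(0.40 × 43.8 × 20.42) = 0.8106 kg/m³.
(x−vt)²/(4Dt) = (-14.07)²/(4 × 0.0206 × 1610) = 1.492; exp(−1.492) = 0.2249.
C = 0.8106 × 0.2249 = 0.182 kg/m³.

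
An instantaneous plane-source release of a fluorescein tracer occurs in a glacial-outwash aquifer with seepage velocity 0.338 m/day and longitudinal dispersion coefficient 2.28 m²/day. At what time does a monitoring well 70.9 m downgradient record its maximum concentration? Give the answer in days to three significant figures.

For the 1D instantaneous-source solution, setting ∂C/∂t = 0 at fixed x gives v²t² + 2Dt − x² = 0, so t = (√(D² + v²x²) − D)/v².
√(D² + v²x²) = √(2.28² + 0.338² × 70.9²) = 24.07; v² = 0.114244.
t = (24.07 − 2.28)/0.114244 = 191 days (vs. the pure-advection estimate x/v = 210 d).

191 days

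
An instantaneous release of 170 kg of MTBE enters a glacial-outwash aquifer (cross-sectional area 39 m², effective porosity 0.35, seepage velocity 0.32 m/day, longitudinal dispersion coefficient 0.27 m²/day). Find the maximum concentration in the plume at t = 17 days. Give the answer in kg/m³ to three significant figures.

1.64 kg/m³

The peak of an instantaneous 1D plume sits at x = vt; there the Gaussian factor is 1 and C_max = M/(n_e·A·√(4πDt)), where n_e·A is the pore area the mass is dissolved in.
√(4πDt) = √(4π × 0.27 × 17) = 7.595 m, so C_max = 170/(0.35 × 39 × 7.595) = 1.64 kg/m³.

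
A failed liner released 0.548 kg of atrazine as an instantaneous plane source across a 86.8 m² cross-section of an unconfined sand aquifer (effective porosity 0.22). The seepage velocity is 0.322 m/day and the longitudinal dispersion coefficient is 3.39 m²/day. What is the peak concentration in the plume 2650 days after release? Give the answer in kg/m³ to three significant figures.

The peak of an instantaneous 1D plume sits at x = vt; there the Gaussian factor is 1 and C_max = M/(n_e·A·√(4πDt)), where n_e·A is the pore area the mass is dissolved in.
√(4πDt) = √(4π × 3.39 × 2650) = 336.0 m, so C_max = 0.548/(0.22 × 86.8 × 336.0) = 8.54e-05 kg/m³.

8.54e-05 kg/m³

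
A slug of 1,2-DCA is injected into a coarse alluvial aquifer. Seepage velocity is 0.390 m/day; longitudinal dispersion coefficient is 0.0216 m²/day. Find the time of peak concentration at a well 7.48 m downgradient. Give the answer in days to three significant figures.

19.0 days

For the 1D instantaneous-source solution, setting ∂C/∂t = 0 at fixed x gives v²t² + 2Dt − x² = 0, so t = (√(D² + v²x²) − D)/v².
√(D² + v²x²) = √(0.0216² + 0.390² × 7.48²) = 2.917; v² = 0.1521.
t = (2.917 − 0.0216)/0.1521 = 19.0 days (vs. the pure-advection estimate x/v = 19.2 d).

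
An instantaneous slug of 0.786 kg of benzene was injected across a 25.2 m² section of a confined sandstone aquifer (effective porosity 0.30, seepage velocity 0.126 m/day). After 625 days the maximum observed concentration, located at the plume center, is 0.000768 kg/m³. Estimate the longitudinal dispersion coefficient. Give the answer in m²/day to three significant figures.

2.33 m²/day

At the plume center C_max = M/(n_e·A·√(4πDt)), so D = M²/(4πt·(n_e·A·C_max)²).
n_e·A·C_max = 0.30 × 25.2 × 0.000768 = 0.005806 kg/m.
D = 0.786²/(4π × 625 × 0.005806²) = 2.33 m²/day.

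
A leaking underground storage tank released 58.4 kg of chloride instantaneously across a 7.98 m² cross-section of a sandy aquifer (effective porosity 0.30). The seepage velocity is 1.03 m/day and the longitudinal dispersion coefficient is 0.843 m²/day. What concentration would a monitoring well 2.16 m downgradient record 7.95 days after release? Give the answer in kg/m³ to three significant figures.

For an instantaneous plane source, C(x,t) = M/(n_e·A·√(4πDt)) · exp(−(x−vt)²/(4Dt)), with n_e·A the pore (flow) area.
Plume center vt = 1.03 × 7.95 = 8.1885 m, so the well at 2.16 m is 6.0285 m upgradient of the peak.
√(4πDt) = 9.177 m, giving peak height M/(n_e·A·√(4πDt)) = 58.4/(0.30 × 7.98 × 9.177) = 2.658 kg/m³.
(x−vt)²/(4Dt) = (-6.0285)²/(4 × 0.843 × 7.95) = 1.356; exp(−1.356) = 0.2577.
C = 2.658 × 0.2577 = 0.685 kg/m³.

0.685 kg/m³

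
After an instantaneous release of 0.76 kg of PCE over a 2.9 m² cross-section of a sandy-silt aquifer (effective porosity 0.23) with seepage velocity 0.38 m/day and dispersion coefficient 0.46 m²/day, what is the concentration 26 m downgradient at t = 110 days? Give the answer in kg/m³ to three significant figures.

For an instantaneous plane source, C(x,t) = M/(n_e·A·√(4πDt)) · exp(−(x−vt)²/(4Dt)), with n_e·A the pore (flow) area.
Plume center vt = 0.38 × 110 = 41.8 m, so the well at 26 m is 15.8 m upgradient of the peak.
√(4πDt) = 25.22 m, giving peak height M/(n_e·A·√(4πDt)) = 0.76/(0.23 × 2.9 × 25.22) = 0.04518 kg/m³.
(x−vt)²/(4Dt) = (-15.8)²/(4 × 0.46 × 110) = 1.233; exp(−1.233) = 0.2914.
C = 0.04518 × 0.2914 = 0.0132 kg/m³.

0.0132 kg/m³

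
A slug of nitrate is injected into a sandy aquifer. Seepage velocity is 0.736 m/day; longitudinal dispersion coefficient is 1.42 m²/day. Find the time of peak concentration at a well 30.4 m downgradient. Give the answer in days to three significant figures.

38.8 days

For the 1D instantaneous-source solution, setting ∂C/∂t = 0 at fixed x gives v²t² + 2Dt − x² = 0, so t = (√(D² + v²x²) − D)/v².
√(D² + v²x²) = √(1.42² + 0.736² × 30.4²) = 22.42; v² = 0.541696.
t = (22.42 − 1.42)/0.541696 = 38.8 days (vs. the pure-advection estimate x/v = 41.3 d).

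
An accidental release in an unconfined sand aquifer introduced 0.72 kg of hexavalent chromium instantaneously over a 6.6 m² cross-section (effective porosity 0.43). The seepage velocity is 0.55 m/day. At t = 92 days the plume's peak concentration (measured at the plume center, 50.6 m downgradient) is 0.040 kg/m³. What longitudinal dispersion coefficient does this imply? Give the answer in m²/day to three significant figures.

At the plume center C_max = M/(n_e·A·√(4πDt)), so D = M²/(4πt·(n_e·A·C_max)²).
n_e·A·C_max = 0.43 × 6.6 × 0.040 = 0.1135 kg/m.
D = 0.72²/(4π × 92 × 0.1135²) = 0.0348 m²/day.

0.0348 m²/day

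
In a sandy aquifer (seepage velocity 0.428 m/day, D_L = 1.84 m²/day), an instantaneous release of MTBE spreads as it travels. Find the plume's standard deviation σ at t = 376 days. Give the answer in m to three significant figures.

Dispersive spreading gives a Gaussian with σ² = 2Dt; advection only shifts the center.
σ = √(2 × 1.84 × 376) = 37.2 m.

37.2 m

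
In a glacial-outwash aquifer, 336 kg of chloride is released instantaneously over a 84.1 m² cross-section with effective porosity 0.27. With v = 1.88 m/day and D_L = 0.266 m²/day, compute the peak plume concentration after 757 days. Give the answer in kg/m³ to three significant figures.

0.294 kg/m³

The peak of an instantaneous 1D plume sits at x = vt; there the Gaussian factor is 1 and C_max = M/(n_e·A·√(4πDt)), where n_e·A is the pore area the mass is dissolved in.
√(4πDt) = √(4π × 0.266 × 757) = 50.30 m, so C_max = 336/(0.27 × 84.1 × 50.30) = 0.294 kg/m³.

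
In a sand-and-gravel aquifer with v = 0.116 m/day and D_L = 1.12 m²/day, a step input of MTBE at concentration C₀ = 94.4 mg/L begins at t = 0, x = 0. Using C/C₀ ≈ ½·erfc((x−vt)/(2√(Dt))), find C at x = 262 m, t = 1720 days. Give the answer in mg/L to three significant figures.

For a continuous step input, C/C₀ ≈ ½·erfc((x−vt)/(2√(Dt))).
vt = 0.116 × 1720 = 199.52 m and 2√(Dt) = 2√(1.12 × 1720) = 87.78 m.
Argument (x−vt)/(2√(Dt)) = (262 − 199.52)/87.78 = 0.7118; ½·erfc(0.7118) = 0.1571.
C = 94.4 × 0.1571 = 14.8 mg/L.

14.8 mg/L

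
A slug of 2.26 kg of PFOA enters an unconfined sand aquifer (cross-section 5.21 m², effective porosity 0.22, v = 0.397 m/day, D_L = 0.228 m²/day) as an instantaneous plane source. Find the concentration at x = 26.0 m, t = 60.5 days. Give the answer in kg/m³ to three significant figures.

For an instantaneous plane source, C(x,t) = M/(n_e·A·√(4πDt)) · exp(−(x−vt)²/(4Dt)), with n_e·A the pore (flow) area.
Plume center vt = 0.397 × 60.5 = 24.0185 m, so the well at 26.0 m is 1.9815 m downgradient of the peak.
√(4πDt) = 13.17 m, giving peak height M/(n_e·A·√(4πDt)) = 2.26/(0.22 × 5.21 × 13.17) = 0.1497 kg/m³.
(x−vt)²/(4Dt) = (1.9815)²/(4 × 0.228 × 60.5) = 0.07116; exp(−0.07116) = 0.9313.
C = 0.1497 × 0.9313 = 0.139 kg/m³.

0.139 kg/m³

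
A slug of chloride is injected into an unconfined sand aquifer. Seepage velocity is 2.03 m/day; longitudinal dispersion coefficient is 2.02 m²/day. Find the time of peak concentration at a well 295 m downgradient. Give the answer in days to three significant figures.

For the 1D instantaneous-source solution, setting ∂C/∂t = 0 at fixed x gives v²t² + 2Dt − x² = 0, so t = (√(D² + v²x²) − D)/v².
√(D² + v²x²) = √(2.02² + 2.03² × 295²) = 598.9; v² = 4.1209.
t = (598.9 − 2.02)/4.1209 = 145 days (vs. the pure-advection estimate x/v = 145 d).

145 days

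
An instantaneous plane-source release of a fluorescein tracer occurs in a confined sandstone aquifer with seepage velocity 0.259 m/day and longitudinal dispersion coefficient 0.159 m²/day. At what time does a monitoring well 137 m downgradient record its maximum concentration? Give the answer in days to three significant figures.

527 days

For the 1D instantaneous-source solution, setting ∂C/∂t = 0 at fixed x gives v²t² + 2Dt − x² = 0, so t = (√(D² + v²x²) − D)/v².
√(D² + v²x²) = √(0.159² + 0.259² × 137²) = 35.48; v² = 0.067081.
t = (35.48 − 0.159)/0.067081 = 527 days (vs. the pure-advection estimate x/v = 529 d).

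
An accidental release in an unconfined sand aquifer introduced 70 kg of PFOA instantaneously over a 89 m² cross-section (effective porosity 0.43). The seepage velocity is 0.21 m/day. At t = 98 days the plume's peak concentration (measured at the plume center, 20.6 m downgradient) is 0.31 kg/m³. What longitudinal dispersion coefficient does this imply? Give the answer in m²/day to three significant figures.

0.0283 m²/day

At the plume center C_max = M/(n_e·A·√(4πDt)), so D = M²/(4πt·(n_e·A·C_max)²).
n_e·A·C_max = 0.43 × 89 × 0.31 = 11.86 kg/m.
D = 70²/(4π × 98 × 11.86²) = 0.0283 m²/day.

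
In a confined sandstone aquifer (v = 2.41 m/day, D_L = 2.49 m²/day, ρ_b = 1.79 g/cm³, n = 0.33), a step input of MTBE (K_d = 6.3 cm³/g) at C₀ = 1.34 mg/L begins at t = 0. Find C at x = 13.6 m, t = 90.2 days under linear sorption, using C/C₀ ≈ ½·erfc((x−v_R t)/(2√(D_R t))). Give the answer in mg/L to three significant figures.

Retardation factor R = 1 + ρ_b·K_d/n = 1 + 1.79 × 6.3/0.33 = 35.17.
Sorption retards both mechanisms: v_R = v/R = 0.06852 m/day, D_R = D/R = 0.07080 m²/day.
v_R·t = 0.06852 × 90.2 = 6.180504 m; 2√(D_R t) = 5.054 m; argument = (13.6 − 6.180504)/5.054 = 1.468.
C = C₀ × ½·erfc(1.468) = 1.34 × 0.01894 = 0.0254 mg/L.

0.0254 mg/L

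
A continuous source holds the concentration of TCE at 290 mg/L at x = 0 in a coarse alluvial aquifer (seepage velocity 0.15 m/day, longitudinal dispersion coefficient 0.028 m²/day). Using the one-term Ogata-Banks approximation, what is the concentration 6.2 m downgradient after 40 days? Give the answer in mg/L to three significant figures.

For a continuous step input, C/C₀ ≈ ½·erfc((x−vt)/(2√(Dt))).
vt = 0.15 × 40 = 6 m and 2√(Dt) = 2√(0.028 × 40) = 2.117 m.
Argument (x−vt)/(2√(Dt)) = (6.2 − 6)/2.117 = 0.09447; ½·erfc(0.09447) = 0.4469.
C = 290 × 0.4469 = 130 mg/L.

130 mg/L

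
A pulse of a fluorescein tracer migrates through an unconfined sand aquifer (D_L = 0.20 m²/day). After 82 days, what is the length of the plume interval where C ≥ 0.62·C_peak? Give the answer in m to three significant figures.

The plume is Gaussian with σ = √(2Dt) = √(2 × 0.20 × 82) = 5.727 m.
C/C_peak = exp(−Δx²/(2σ²)) = 0.62 ⇒ Δx = σ·√(−2 ln 0.62) = 5.727 × 0.9778 = 5.600 m.
Width = 2Δx = 11.2 m.

11.2 m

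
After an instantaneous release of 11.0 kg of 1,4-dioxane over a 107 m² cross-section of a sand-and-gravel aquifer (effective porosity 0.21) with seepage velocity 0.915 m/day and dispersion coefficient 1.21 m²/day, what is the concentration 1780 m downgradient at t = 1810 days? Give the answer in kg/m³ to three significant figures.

0.000512 kg/m³

For an instantaneous plane source, C(x,t) = M/(n_e·A·√(4πDt)) · exp(−(x−vt)²/(4Dt)), with n_e·A the pore (flow) area.
Plume center vt = 0.915 × 1810 = 1656.15 m, so the well at 1780 m is 123.85 m downgradient of the peak.
√(4πDt) = 165.9 m, giving peak height M/(n_e·A·√(4πDt)) = 11.0/(0.21 × 107 × 165.9) = 0.002951 kg/m³.
(x−vt)²/(4Dt) = (123.85)²/(4 × 1.21 × 1810) = 1.751; exp(−1.751) = 0.1736.
C = 0.002951 × 0.1736 = 0.000512 kg/m³.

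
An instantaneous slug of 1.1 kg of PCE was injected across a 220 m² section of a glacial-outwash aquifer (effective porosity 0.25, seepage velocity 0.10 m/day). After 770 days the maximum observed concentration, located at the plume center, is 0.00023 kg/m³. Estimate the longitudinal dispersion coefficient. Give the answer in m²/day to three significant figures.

0.781 m²/day

At the plume center C_max = M/(n_e·A·√(4πDt)), so D = M²/(4πt·(n_e·A·C_max)²).
n_e·A·C_max = 0.25 × 220 × 0.00023 = 0.01265 kg/m.
D = 1.1²/(4π × 770 × 0.01265²) = 0.781 m²/day.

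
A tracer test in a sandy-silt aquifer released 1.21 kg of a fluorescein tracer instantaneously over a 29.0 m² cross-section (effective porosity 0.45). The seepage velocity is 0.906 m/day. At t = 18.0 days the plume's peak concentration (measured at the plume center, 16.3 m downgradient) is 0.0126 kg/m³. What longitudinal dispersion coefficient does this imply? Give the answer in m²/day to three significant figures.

At the plume center C_max = M/(n_e·A·√(4πDt)), so D = M²/(4πt·(n_e·A·C_max)²).
n_e·A·C_max = 0.45 × 29.0 × 0.0126 = 0.1644 kg/m.
D = 1.21²/(4π × 18.0 × 0.1644²) = 0.239 m²/day.

0.239 m²/day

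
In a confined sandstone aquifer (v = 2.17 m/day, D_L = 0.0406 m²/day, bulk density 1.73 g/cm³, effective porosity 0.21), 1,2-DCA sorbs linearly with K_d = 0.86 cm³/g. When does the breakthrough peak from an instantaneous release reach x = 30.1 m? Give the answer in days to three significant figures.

112 days

Retardation factor R = 1 + ρ_b·K_d/n = 1 + 1.73 × 0.86/0.21 = 8.085.
Sorption retards both mechanisms: v_R = v/R = 0.2684 m/day, D_R = D/R = 0.005022 m²/day.
Peak time from v_R²t² + 2D_R t − x² = 0: t = (√(D_R² + v_R²x²) − D_R)/v_R².
√(D_R² + v_R²x²) = √(0.005022² + 0.2684² × 30.1²) = 8.079; v_R² = 0.07204.
t = (8.079 − 0.005022)/0.07204 = 112 days.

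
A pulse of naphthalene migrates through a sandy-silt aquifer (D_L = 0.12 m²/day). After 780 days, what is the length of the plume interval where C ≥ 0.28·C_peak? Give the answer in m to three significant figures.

The plume is Gaussian with σ = √(2Dt) = √(2 × 0.12 × 780) = 13.68 m.
C/C_peak = exp(−Δx²/(2σ²)) = 0.28 ⇒ Δx = σ·√(−2 ln 0.28) = 13.68 × 1.596 = 21.83 m.
Width = 2Δx = 43.7 m.

43.7 m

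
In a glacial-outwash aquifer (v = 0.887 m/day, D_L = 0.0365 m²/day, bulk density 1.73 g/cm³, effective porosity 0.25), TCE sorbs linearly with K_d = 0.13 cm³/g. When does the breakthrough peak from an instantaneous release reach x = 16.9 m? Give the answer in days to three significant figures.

Retardation factor R = 1 + ρ_b·K_d/n = 1 + 1.73 × 0.13/0.25 = 1.900.
Sorption retards both mechanisms: v_R = v/R = 0.4668 m/day, D_R = D/R = 0.01921 m²/day.
Peak time from v_R²t² + 2D_R t − x² = 0: t = (√(D_R² + v_R²x²) − D_R)/v_R².
√(D_R² + v_R²x²) = √(0.01921² + 0.4668² × 16.9²) = 7.889; v_R² = 0.2179.
t = (7.889 − 0.01921)/0.2179 = 36.1 days.

36.1 days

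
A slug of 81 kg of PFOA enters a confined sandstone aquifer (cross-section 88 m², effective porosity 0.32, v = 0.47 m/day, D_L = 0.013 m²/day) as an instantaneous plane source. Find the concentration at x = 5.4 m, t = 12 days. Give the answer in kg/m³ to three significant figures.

For an instantaneous plane source, C(x,t) = M/(n_e·A·√(4πDt)) · exp(−(x−vt)²/(4Dt)), with n_e·A the pore (flow) area.
Plume center vt = 0.47 × 12 = 5.64 m, so the well at 5.4 m is 0.24 m upgradient of the peak.
√(4πDt) = 1.400 m, giving peak height M/(n_e·A·√(4πDt)) = 81/(0.32 × 88 × 1.400) = 2.055 kg/m³.
(x−vt)²/(4Dt) = (-0.24)²/(4 × 0.013 × 12) = 0.09231; exp(−0.09231) = 0.9118.
C = 2.055 × 0.9118 = 1.87 kg/m³.

1.87 kg/m³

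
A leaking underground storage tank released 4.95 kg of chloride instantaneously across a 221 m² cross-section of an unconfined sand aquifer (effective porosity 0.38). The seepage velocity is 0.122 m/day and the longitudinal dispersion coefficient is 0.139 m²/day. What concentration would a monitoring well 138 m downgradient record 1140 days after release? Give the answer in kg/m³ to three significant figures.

For an instantaneous plane source, C(x,t) = M/(n_e·A·√(4πDt)) · exp(−(x−vt)²/(4Dt)), with n_e·A the pore (flow) area.
Plume center vt = 0.122 × 1140 = 139.08 m, so the well at 138 m is 1.08 m upgradient of the peak.
√(4πDt) = 44.62 m, giving peak height M/(n_e·A·√(4πDt)) = 4.95/(0.38 × 221 × 44.62) = 0.001321 kg/m³.
(x−vt)²/(4Dt) = (-1.08)²/(4 × 0.139 × 1140) = 0.001840; exp(−0.001840) = 0.9982.
C = 0.001321 × 0.9982 = 0.00132 kg/m³.

0.00132 kg/m³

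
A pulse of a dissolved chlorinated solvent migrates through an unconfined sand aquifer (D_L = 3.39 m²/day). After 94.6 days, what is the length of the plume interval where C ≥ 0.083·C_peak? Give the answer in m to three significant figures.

113 m

The plume is Gaussian with σ = √(2Dt) = √(2 × 3.39 × 94.6) = 25.33 m.
C/C_peak = exp(−Δx²/(2σ²)) = 0.083 ⇒ Δx = σ·√(−2 ln 0.083) = 25.33 × 2.231 = 56.51 m.
Width = 2Δx = 113 m.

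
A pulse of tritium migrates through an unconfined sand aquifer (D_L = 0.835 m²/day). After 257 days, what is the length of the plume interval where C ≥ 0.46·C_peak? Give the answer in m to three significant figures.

The plume is Gaussian with σ = √(2Dt) = √(2 × 0.835 × 257) = 20.72 m.
C/C_peak = exp(−Δx²/(2σ²)) = 0.46 ⇒ Δx = σ·√(−2 ln 0.46) = 20.72 × 1.246 = 25.82 m.
Width = 2Δx = 51.6 m.

51.6 m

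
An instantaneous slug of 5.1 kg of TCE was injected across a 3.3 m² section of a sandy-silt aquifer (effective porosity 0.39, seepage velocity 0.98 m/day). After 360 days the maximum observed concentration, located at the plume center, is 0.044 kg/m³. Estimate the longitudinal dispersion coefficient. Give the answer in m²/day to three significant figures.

1.79 m²/day

At the plume center C_max = M/(n_e·A·√(4πDt)), so D = M²/(4πt·(n_e·A·C_max)²).
n_e·A·C_max = 0.39 × 3.3 × 0.044 = 0.05663 kg/m.
D = 5.1²/(4π × 360 × 0.05663²) = 1.79 m²/day.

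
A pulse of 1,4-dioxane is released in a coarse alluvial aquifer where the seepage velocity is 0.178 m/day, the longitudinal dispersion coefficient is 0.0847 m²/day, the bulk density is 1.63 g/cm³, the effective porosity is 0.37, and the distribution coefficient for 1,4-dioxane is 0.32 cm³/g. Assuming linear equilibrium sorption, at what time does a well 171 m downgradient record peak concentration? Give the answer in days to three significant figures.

2310 days

Retardation factor R = 1 + ρ_b·K_d/n = 1 + 1.63 × 0.32/0.37 = 2.410.
Sorption retards both mechanisms: v_R = v/R = 0.07386 m/day, D_R = D/R = 0.03515 m²/day.
Peak time from v_R²t² + 2D_R t − x² = 0: t = (√(D_R² + v_R²x²) − D_R)/v_R².
√(D_R² + v_R²x²) = √(0.03515² + 0.07386² × 171²) = 12.63; v_R² = 0.005455.
t = (12.63 − 0.03515)/0.005455 = 2310 days.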